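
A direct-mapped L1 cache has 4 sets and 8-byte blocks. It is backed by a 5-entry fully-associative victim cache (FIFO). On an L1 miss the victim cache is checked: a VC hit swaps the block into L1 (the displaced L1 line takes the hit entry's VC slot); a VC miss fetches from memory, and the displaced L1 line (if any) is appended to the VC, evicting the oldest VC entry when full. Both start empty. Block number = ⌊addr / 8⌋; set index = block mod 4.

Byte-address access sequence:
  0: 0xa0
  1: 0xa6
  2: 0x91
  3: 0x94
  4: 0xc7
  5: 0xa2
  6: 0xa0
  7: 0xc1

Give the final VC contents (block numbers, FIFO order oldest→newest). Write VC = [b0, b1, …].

#0 0xa0→b20/s0 MISS; vc=[]
#1 0xa6→b20/s0 L1-HIT; vc=[]
#2 0x91→b18/s2 MISS; vc=[]
#3 0x94→b18/s2 L1-HIT; vc=[]
#4 0xc7→b24/s0 MISS; vc=[20]
#5 0xa2→b20/s0 VC-HIT; vc=[24]
#6 0xa0→b20/s0 L1-HIT; vc=[24]
#7 0xc1→b24/s0 VC-HIT; vc=[20]

VC = [20]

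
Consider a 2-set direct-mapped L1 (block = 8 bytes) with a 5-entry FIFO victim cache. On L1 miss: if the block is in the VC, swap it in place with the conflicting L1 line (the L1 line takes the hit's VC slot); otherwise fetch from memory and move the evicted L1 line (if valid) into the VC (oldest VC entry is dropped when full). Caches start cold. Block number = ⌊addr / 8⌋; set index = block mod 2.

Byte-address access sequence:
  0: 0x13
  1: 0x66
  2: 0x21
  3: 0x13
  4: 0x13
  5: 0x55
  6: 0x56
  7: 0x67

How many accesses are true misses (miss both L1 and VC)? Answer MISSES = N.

MISSES = 4

#0 0x13→b2/s0 MISS; vc=[]
#1 0x66→b12/s0 MISS; vc=[2]
#2 0x21→b4/s0 MISS; vc=[2,12]
#3 0x13→b2/s0 VC-HIT; vc=[4,12]
#4 0x13→b2/s0 L1-HIT; vc=[4,12]
#5 0x55→b10/s0 MISS; vc=[4,12,2]
#6 0x56→b10/s0 L1-HIT; vc=[4,12,2]
#7 0x67→b12/s0 VC-HIT; vc=[4,10,2]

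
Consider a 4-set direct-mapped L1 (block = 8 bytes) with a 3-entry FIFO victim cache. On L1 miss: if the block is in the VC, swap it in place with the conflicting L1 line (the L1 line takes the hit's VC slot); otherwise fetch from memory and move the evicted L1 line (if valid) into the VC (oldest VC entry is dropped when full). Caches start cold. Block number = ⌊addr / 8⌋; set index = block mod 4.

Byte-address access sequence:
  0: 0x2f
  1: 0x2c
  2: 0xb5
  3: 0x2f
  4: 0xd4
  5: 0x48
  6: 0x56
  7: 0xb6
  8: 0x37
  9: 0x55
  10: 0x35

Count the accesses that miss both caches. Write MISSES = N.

MISSES = 7

#0 0x2f→b5/s1 MISS; vc=[]
#1 0x2c→b5/s1 L1-HIT; vc=[]
#2 0xb5→b22/s2 MISS; vc=[]
#3 0x2f→b5/s1 L1-HIT; vc=[]
#4 0xd4→b26/s2 MISS; vc=[22]
#5 0x48→b9/s1 MISS; vc=[22,5]
#6 0x56→b10/s2 MISS; vc=[22,5,26]
#7 0xb6→b22/s2 VC-HIT; vc=[10,5,26]
#8 0x37→b6/s2 MISS; vc=[5,26,22]
#9 0x55→b10/s2 MISS; vc=[26,22,6]
#10 0x35→b6/s2 VC-HIT; vc=[26,22,10]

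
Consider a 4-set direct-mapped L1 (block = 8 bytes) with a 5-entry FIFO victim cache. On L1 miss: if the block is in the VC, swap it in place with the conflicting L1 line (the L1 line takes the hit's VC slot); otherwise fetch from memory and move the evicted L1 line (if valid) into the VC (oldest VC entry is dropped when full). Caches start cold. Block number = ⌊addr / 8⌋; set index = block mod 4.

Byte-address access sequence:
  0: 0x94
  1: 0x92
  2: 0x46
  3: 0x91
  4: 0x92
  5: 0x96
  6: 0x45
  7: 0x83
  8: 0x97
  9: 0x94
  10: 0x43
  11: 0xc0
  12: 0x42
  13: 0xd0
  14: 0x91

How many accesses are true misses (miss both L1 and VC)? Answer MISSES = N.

0: 0x94 (blk 18, set 2) → MISS  vc=[]
1: 0x92 (blk 18, set 2) → L1-HIT  vc=[]
2: 0x46 (blk 8, set 0) → MISS  vc=[]
3: 0x91 (blk 18, set 2) → L1-HIT  vc=[]
4: 0x92 (blk 18, set 2) → L1-HIT  vc=[]
5: 0x96 (blk 18, set 2) → L1-HIT  vc=[]
6: 0x45 (blk 8, set 0) → L1-HIT  vc=[]
7: 0x83 (blk 16, set 0) → MISS  vc=[8]
8: 0x97 (blk 18, set 2) → L1-HIT  vc=[8]
9: 0x94 (blk 18, set 2) → L1-HIT  vc=[8]
10: 0x43 (blk 8, set 0) → VC-HIT  vc=[16]
11: 0xc0 (blk 24, set 0) → MISS  vc=[16, 8]
12: 0x42 (blk 8, set 0) → VC-HIT  vc=[16, 24]
13: 0xd0 (blk 26, set 2) → MISS  vc=[16, 24, 18]
14: 0x91 (blk 18, set 2) → VC-HIT  vc=[16, 24, 26]

MISSES = 5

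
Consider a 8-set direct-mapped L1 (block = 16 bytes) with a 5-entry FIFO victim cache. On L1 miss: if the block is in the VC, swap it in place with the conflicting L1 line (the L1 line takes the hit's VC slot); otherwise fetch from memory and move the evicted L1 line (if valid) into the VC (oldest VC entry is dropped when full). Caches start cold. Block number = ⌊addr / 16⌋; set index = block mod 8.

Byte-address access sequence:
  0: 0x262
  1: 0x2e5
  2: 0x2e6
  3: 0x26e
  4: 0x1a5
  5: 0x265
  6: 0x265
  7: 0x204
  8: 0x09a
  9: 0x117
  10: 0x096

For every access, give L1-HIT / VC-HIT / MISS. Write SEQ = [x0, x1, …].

SEQ = [MISS, MISS, L1-HIT, VC-HIT, MISS, L1-HIT, L1-HIT, MISS, MISS, MISS, VC-HIT]

#0 0x262→b38/s6 MISS; vc=[]
#1 0x2e5→b46/s6 MISS; vc=[38]
#2 0x2e6→b46/s6 L1-HIT; vc=[38]
#3 0x26e→b38/s6 VC-HIT; vc=[46]
#4 0x1a5→b26/s2 MISS; vc=[46]
#5 0x265→b38/s6 L1-HIT; vc=[46]
#6 0x265→b38/s6 L1-HIT; vc=[46]
#7 0x204→b32/s0 MISS; vc=[46]
#8 0x9a→b9/s1 MISS; vc=[46]
#9 0x117→b17/s1 MISS; vc=[46,9]
#10 0x96→b9/s1 VC-HIT; vc=[46,17]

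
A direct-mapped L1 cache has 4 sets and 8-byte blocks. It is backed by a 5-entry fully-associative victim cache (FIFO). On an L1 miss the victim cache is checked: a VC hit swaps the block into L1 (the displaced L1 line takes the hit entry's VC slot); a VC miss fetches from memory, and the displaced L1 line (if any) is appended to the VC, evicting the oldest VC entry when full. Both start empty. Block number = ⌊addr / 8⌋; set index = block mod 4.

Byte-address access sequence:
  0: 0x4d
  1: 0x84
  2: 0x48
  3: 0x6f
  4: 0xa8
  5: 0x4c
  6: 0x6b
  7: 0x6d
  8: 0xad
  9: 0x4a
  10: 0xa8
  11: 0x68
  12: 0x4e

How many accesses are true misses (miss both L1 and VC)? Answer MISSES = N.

0: 0x4d (blk 9, set 1) → MISS  vc=[]
1: 0x84 (blk 16, set 0) → MISS  vc=[]
2: 0x48 (blk 9, set 1) → L1-HIT  vc=[]
3: 0x6f (blk 13, set 1) → MISS  vc=[9]
4: 0xa8 (blk 21, set 1) → MISS  vc=[9, 13]
5: 0x4c (blk 9, set 1) → VC-HIT  vc=[21, 13]
6: 0x6b (blk 13, set 1) → VC-HIT  vc=[21, 9]
7: 0x6d (blk 13, set 1) → L1-HIT  vc=[21, 9]
8: 0xad (blk 21, set 1) → VC-HIT  vc=[13, 9]
9: 0x4a (blk 9, set 1) → VC-HIT  vc=[13, 21]
10: 0xa8 (blk 21, set 1) → VC-HIT  vc=[13, 9]
11: 0x68 (blk 13, set 1) → VC-HIT  vc=[21, 9]
12: 0x4e (blk 9, set 1) → VC-HIT  vc=[21, 13]

MISSES = 4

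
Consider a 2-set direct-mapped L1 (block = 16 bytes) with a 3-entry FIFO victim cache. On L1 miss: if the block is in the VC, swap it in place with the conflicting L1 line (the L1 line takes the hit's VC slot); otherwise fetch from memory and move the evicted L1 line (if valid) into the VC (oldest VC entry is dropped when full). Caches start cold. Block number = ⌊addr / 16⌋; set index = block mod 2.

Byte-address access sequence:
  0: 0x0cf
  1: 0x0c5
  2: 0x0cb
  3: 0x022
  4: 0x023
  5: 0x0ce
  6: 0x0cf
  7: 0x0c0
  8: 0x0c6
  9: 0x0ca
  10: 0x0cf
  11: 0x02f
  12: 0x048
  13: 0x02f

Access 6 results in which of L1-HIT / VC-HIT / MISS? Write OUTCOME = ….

OUTCOME = L1-HIT

0: 0xcf (blk 12, set 0) → MISS  vc=[]
1: 0xc5 (blk 12, set 0) → L1-HIT  vc=[]
2: 0xcb (blk 12, set 0) → L1-HIT  vc=[]
3: 0x22 (blk 2, set 0) → MISS  vc=[12]
4: 0x23 (blk 2, set 0) → L1-HIT  vc=[12]
5: 0xce (blk 12, set 0) → VC-HIT  vc=[2]
6: 0xcf (blk 12, set 0) → L1-HIT  vc=[2]
7: 0xc0 (blk 12, set 0) → L1-HIT  vc=[2]
8: 0xc6 (blk 12, set 0) → L1-HIT  vc=[2]
9: 0xca (blk 12, set 0) → L1-HIT  vc=[2]
10: 0xcf (blk 12, set 0) → L1-HIT  vc=[2]
11: 0x2f (blk 2, set 0) → VC-HIT  vc=[12]
12: 0x48 (blk 4, set 0) → MISS  vc=[12, 2]
13: 0x2f (blk 2, set 0) → VC-HIT  vc=[12, 4]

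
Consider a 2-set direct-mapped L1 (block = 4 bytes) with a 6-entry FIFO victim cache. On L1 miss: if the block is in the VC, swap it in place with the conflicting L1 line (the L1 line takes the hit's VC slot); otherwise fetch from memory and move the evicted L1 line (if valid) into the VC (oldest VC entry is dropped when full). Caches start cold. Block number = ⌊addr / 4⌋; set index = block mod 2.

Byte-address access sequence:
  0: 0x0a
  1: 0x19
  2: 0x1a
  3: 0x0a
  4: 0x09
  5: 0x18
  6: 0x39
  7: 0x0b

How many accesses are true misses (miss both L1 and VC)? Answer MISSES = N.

MISSES = 3

#0 0xa→b2/s0 MISS; vc=[]
#1 0x19→b6/s0 MISS; vc=[2]
#2 0x1a→b6/s0 L1-HIT; vc=[2]
#3 0xa→b2/s0 VC-HIT; vc=[6]
#4 0x9→b2/s0 L1-HIT; vc=[6]
#5 0x18→b6/s0 VC-HIT; vc=[2]
#6 0x39→b14/s0 MISS; vc=[2,6]
#7 0xb→b2/s0 VC-HIT; vc=[14,6]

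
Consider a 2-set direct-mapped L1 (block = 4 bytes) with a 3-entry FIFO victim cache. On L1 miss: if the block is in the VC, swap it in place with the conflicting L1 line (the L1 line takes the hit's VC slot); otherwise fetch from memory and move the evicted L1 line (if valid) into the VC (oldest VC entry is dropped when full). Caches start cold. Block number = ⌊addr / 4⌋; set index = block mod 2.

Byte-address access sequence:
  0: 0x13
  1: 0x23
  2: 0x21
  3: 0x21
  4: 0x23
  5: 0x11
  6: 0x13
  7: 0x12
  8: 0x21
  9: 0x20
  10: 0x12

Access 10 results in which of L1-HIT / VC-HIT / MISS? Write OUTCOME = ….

OUTCOME = VC-HIT

#0 0x13→b4/s0 MISS; vc=[]
#1 0x23→b8/s0 MISS; vc=[4]
#2 0x21→b8/s0 L1-HIT; vc=[4]
#3 0x21→b8/s0 L1-HIT; vc=[4]
#4 0x23→b8/s0 L1-HIT; vc=[4]
#5 0x11→b4/s0 VC-HIT; vc=[8]
#6 0x13→b4/s0 L1-HIT; vc=[8]
#7 0x12→b4/s0 L1-HIT; vc=[8]
#8 0x21→b8/s0 VC-HIT; vc=[4]
#9 0x20→b8/s0 L1-HIT; vc=[4]
#10 0x12→b4/s0 VC-HIT; vc=[8]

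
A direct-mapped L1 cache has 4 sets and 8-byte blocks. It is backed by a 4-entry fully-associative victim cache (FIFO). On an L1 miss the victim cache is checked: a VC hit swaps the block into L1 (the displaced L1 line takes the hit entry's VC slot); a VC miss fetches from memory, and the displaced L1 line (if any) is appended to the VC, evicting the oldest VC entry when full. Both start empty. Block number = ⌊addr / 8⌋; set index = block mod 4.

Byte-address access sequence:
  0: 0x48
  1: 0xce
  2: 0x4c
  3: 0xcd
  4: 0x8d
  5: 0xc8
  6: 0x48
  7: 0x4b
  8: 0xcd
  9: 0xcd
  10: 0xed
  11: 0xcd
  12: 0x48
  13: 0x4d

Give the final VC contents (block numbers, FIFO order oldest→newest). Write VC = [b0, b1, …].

#0 0x48→b9/s1 MISS; vc=[]
#1 0xce→b25/s1 MISS; vc=[9]
#2 0x4c→b9/s1 VC-HIT; vc=[25]
#3 0xcd→b25/s1 VC-HIT; vc=[9]
#4 0x8d→b17/s1 MISS; vc=[9,25]
#5 0xc8→b25/s1 VC-HIT; vc=[9,17]
#6 0x48→b9/s1 VC-HIT; vc=[25,17]
#7 0x4b→b9/s1 L1-HIT; vc=[25,17]
#8 0xcd→b25/s1 VC-HIT; vc=[9,17]
#9 0xcd→b25/s1 L1-HIT; vc=[9,17]
#10 0xed→b29/s1 MISS; vc=[9,17,25]
#11 0xcd→b25/s1 VC-HIT; vc=[9,17,29]
#12 0x48→b9/s1 VC-HIT; vc=[25,17,29]
#13 0x4d→b9/s1 L1-HIT; vc=[25,17,29]

VC = [25, 17, 29]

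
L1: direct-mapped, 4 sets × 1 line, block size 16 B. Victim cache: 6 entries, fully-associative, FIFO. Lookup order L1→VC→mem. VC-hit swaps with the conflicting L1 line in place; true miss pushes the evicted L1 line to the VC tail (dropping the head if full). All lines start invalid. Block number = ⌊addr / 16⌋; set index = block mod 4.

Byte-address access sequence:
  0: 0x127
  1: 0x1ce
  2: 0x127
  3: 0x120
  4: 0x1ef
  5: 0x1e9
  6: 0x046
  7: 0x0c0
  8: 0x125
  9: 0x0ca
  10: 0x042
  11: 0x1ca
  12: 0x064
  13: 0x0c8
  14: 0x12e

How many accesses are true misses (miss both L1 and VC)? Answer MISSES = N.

MISSES = 6

  [0] addr=0x127 blk=18 s=2: MISS | VC []
  [1] addr=0x1ce blk=28 s=0: MISS | VC []
  [2] addr=0x127 blk=18 s=2: L1-HIT | VC []
  [3] addr=0x120 blk=18 s=2: L1-HIT | VC []
  [4] addr=0x1ef blk=30 s=2: MISS | VC [18]
  [5] addr=0x1e9 blk=30 s=2: L1-HIT | VC [18]
  [6] addr=0x46 blk=4 s=0: MISS | VC [18, 28]
  [7] addr=0xc0 blk=12 s=0: MISS | VC [18, 28, 4]
  [8] addr=0x125 blk=18 s=2: VC-HIT | VC [30, 28, 4]
  [9] addr=0xca blk=12 s=0: L1-HIT | VC [30, 28, 4]
  [10] addr=0x42 blk=4 s=0: VC-HIT | VC [30, 28, 12]
  [11] addr=0x1ca blk=28 s=0: VC-HIT | VC [30, 4, 12]
  [12] addr=0x64 blk=6 s=2: MISS | VC [30, 4, 12, 18]
  [13] addr=0xc8 blk=12 s=0: VC-HIT | VC [30, 4, 28, 18]
  [14] addr=0x12e blk=18 s=2: VC-HIT | VC [30, 4, 28, 6]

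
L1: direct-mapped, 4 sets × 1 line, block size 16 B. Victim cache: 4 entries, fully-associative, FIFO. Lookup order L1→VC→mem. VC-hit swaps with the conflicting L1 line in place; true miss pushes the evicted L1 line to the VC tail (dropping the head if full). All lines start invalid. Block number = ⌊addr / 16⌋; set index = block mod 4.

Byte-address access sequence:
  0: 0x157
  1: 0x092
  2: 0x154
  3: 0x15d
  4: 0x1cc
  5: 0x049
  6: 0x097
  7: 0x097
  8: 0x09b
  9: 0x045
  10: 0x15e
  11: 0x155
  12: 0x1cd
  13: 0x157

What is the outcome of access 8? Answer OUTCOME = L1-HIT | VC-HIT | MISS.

OUTCOME = L1-HIT

  [0] addr=0x157 blk=21 s=1: MISS | VC []
  [1] addr=0x92 blk=9 s=1: MISS | VC [21]
  [2] addr=0x154 blk=21 s=1: VC-HIT | VC [9]
  [3] addr=0x15d blk=21 s=1: L1-HIT | VC [9]
  [4] addr=0x1cc blk=28 s=0: MISS | VC [9]
  [5] addr=0x49 blk=4 s=0: MISS | VC [9, 28]
  [6] addr=0x97 blk=9 s=1: VC-HIT | VC [21, 28]
  [7] addr=0x97 blk=9 s=1: L1-HIT | VC [21, 28]
  [8] addr=0x9b blk=9 s=1: L1-HIT | VC [21, 28]
  [9] addr=0x45 blk=4 s=0: L1-HIT | VC [21, 28]
  [10] addr=0x15e blk=21 s=1: VC-HIT | VC [9, 28]
  [11] addr=0x155 blk=21 s=1: L1-HIT | VC [9, 28]
  [12] addr=0x1cd blk=28 s=0: VC-HIT | VC [9, 4]
  [13] addr=0x157 blk=21 s=1: L1-HIT | VC [9, 4]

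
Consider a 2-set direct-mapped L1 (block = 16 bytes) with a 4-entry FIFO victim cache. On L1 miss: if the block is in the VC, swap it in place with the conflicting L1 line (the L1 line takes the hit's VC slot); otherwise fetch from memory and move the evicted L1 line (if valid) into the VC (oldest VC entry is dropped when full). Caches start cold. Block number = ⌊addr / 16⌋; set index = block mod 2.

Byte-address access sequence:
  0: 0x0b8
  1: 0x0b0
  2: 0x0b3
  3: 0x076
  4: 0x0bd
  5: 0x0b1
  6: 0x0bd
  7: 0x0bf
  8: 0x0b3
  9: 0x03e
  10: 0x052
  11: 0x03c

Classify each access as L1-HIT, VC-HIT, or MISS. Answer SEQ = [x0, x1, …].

SEQ = [MISS, L1-HIT, L1-HIT, MISS, VC-HIT, L1-HIT, L1-HIT, L1-HIT, L1-HIT, MISS, MISS, VC-HIT]

#0 0xb8→b11/s1 MISS; vc=[]
#1 0xb0→b11/s1 L1-HIT; vc=[]
#2 0xb3→b11/s1 L1-HIT; vc=[]
#3 0x76→b7/s1 MISS; vc=[11]
#4 0xbd→b11/s1 VC-HIT; vc=[7]
#5 0xb1→b11/s1 L1-HIT; vc=[7]
#6 0xbd→b11/s1 L1-HIT; vc=[7]
#7 0xbf→b11/s1 L1-HIT; vc=[7]
#8 0xb3→b11/s1 L1-HIT; vc=[7]
#9 0x3e→b3/s1 MISS; vc=[7,11]
#10 0x52→b5/s1 MISS; vc=[7,11,3]
#11 0x3c→b3/s1 VC-HIT; vc=[7,11,5]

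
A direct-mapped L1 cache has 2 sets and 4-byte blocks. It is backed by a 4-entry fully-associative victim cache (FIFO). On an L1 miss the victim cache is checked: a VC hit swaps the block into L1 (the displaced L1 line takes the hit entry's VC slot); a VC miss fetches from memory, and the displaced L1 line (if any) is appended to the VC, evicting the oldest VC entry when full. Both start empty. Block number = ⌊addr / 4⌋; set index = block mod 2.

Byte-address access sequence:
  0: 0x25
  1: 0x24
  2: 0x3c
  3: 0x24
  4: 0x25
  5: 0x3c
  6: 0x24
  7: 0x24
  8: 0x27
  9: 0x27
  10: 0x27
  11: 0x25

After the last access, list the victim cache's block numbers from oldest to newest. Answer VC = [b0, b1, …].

#0 0x25→b9/s1 MISS; vc=[]
#1 0x24→b9/s1 L1-HIT; vc=[]
#2 0x3c→b15/s1 MISS; vc=[9]
#3 0x24→b9/s1 VC-HIT; vc=[15]
#4 0x25→b9/s1 L1-HIT; vc=[15]
#5 0x3c→b15/s1 VC-HIT; vc=[9]
#6 0x24→b9/s1 VC-HIT; vc=[15]
#7 0x24→b9/s1 L1-HIT; vc=[15]
#8 0x27→b9/s1 L1-HIT; vc=[15]
#9 0x27→b9/s1 L1-HIT; vc=[15]
#10 0x27→b9/s1 L1-HIT; vc=[15]
#11 0x25→b9/s1 L1-HIT; vc=[15]

VC = [15]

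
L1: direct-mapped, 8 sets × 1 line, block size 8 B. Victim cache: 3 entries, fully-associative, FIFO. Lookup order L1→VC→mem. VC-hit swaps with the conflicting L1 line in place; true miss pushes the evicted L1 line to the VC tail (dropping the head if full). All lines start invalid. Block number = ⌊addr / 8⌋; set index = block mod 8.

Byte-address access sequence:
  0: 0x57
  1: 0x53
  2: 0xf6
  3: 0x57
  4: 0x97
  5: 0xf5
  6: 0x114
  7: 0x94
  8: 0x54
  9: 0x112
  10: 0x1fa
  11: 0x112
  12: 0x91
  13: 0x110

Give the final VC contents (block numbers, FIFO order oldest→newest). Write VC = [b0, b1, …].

VC = [18, 10]

  [0] addr=0x57 blk=10 s=2: MISS | VC []
  [1] addr=0x53 blk=10 s=2: L1-HIT | VC []
  [2] addr=0xf6 blk=30 s=6: MISS | VC []
  [3] addr=0x57 blk=10 s=2: L1-HIT | VC []
  [4] addr=0x97 blk=18 s=2: MISS | VC [10]
  [5] addr=0xf5 blk=30 s=6: L1-HIT | VC [10]
  [6] addr=0x114 blk=34 s=2: MISS | VC [10, 18]
  [7] addr=0x94 blk=18 s=2: VC-HIT | VC [10, 34]
  [8] addr=0x54 blk=10 s=2: VC-HIT | VC [18, 34]
  [9] addr=0x112 blk=34 s=2: VC-HIT | VC [18, 10]
  [10] addr=0x1fa blk=63 s=7: MISS | VC [18, 10]
  [11] addr=0x112 blk=34 s=2: L1-HIT | VC [18, 10]
  [12] addr=0x91 blk=18 s=2: VC-HIT | VC [34, 10]
  [13] addr=0x110 blk=34 s=2: VC-HIT | VC [18, 10]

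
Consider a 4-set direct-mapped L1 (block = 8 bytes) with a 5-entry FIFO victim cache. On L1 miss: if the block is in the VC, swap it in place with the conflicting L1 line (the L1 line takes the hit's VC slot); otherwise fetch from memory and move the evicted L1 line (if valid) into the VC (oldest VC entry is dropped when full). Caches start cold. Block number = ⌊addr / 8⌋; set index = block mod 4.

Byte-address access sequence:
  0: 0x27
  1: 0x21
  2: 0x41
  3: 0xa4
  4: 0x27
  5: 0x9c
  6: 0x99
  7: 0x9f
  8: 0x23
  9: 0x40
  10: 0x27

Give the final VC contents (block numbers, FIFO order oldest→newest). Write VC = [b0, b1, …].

#0 0x27→b4/s0 MISS; vc=[]
#1 0x21→b4/s0 L1-HIT; vc=[]
#2 0x41→b8/s0 MISS; vc=[4]
#3 0xa4→b20/s0 MISS; vc=[4,8]
#4 0x27→b4/s0 VC-HIT; vc=[20,8]
#5 0x9c→b19/s3 MISS; vc=[20,8]
#6 0x99→b19/s3 L1-HIT; vc=[20,8]
#7 0x9f→b19/s3 L1-HIT; vc=[20,8]
#8 0x23→b4/s0 L1-HIT; vc=[20,8]
#9 0x40→b8/s0 VC-HIT; vc=[20,4]
#10 0x27→b4/s0 VC-HIT; vc=[20,8]

VC = [20, 8]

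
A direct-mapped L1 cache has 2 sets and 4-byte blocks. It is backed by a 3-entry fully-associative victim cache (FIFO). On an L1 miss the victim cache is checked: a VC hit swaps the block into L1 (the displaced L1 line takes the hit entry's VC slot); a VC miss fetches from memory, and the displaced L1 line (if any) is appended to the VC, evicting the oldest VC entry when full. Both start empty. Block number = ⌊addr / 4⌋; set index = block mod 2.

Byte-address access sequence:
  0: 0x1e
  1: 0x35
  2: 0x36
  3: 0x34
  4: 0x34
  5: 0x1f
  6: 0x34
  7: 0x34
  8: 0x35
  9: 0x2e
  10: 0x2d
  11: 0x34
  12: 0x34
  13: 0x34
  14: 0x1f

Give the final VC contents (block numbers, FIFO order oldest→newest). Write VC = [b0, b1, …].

VC = [13, 11]

#0 0x1e→b7/s1 MISS; vc=[]
#1 0x35→b13/s1 MISS; vc=[7]
#2 0x36→b13/s1 L1-HIT; vc=[7]
#3 0x34→b13/s1 L1-HIT; vc=[7]
#4 0x34→b13/s1 L1-HIT; vc=[7]
#5 0x1f→b7/s1 VC-HIT; vc=[13]
#6 0x34→b13/s1 VC-HIT; vc=[7]
#7 0x34→b13/s1 L1-HIT; vc=[7]
#8 0x35→b13/s1 L1-HIT; vc=[7]
#9 0x2e→b11/s1 MISS; vc=[7,13]
#10 0x2d→b11/s1 L1-HIT; vc=[7,13]
#11 0x34→b13/s1 VC-HIT; vc=[7,11]
#12 0x34→b13/s1 L1-HIT; vc=[7,11]
#13 0x34→b13/s1 L1-HIT; vc=[7,11]
#14 0x1f→b7/s1 VC-HIT; vc=[13,11]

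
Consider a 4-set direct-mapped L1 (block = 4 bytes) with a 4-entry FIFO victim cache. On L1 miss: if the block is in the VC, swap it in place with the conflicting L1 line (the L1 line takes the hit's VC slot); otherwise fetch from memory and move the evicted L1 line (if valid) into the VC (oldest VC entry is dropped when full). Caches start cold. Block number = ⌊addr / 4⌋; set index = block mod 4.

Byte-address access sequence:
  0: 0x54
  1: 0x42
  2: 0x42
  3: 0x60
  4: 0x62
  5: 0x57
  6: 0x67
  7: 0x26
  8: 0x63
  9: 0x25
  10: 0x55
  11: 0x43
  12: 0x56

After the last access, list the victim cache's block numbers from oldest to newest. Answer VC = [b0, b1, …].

#0 0x54→b21/s1 MISS; vc=[]
#1 0x42→b16/s0 MISS; vc=[]
#2 0x42→b16/s0 L1-HIT; vc=[]
#3 0x60→b24/s0 MISS; vc=[16]
#4 0x62→b24/s0 L1-HIT; vc=[16]
#5 0x57→b21/s1 L1-HIT; vc=[16]
#6 0x67→b25/s1 MISS; vc=[16,21]
#7 0x26→b9/s1 MISS; vc=[16,21,25]
#8 0x63→b24/s0 L1-HIT; vc=[16,21,25]
#9 0x25→b9/s1 L1-HIT; vc=[16,21,25]
#10 0x55→b21/s1 VC-HIT; vc=[16,9,25]
#11 0x43→b16/s0 VC-HIT; vc=[24,9,25]
#12 0x56→b21/s1 L1-HIT; vc=[24,9,25]

VC = [24, 9, 25]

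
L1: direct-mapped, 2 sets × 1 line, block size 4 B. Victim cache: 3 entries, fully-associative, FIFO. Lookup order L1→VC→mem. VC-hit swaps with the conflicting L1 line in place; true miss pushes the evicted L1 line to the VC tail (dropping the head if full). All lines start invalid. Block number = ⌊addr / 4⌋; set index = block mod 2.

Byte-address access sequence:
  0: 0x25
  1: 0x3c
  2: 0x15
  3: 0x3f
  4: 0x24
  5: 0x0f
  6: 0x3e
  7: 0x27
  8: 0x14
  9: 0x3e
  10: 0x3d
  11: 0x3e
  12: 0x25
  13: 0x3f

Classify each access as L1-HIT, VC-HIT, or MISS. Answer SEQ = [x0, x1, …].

  [0] addr=0x25 blk=9 s=1: MISS | VC []
  [1] addr=0x3c blk=15 s=1: MISS | VC [9]
  [2] addr=0x15 blk=5 s=1: MISS | VC [9, 15]
  [3] addr=0x3f blk=15 s=1: VC-HIT | VC [9, 5]
  [4] addr=0x24 blk=9 s=1: VC-HIT | VC [15, 5]
  [5] addr=0xf blk=3 s=1: MISS | VC [15, 5, 9]
  [6] addr=0x3e blk=15 s=1: VC-HIT | VC [3, 5, 9]
  [7] addr=0x27 blk=9 s=1: VC-HIT | VC [3, 5, 15]
  [8] addr=0x14 blk=5 s=1: VC-HIT | VC [3, 9, 15]
  [9] addr=0x3e blk=15 s=1: VC-HIT | VC [3, 9, 5]
  [10] addr=0x3d blk=15 s=1: L1-HIT | VC [3, 9, 5]
  [11] addr=0x3e blk=15 s=1: L1-HIT | VC [3, 9, 5]
  [12] addr=0x25 blk=9 s=1: VC-HIT | VC [3, 15, 5]
  [13] addr=0x3f blk=15 s=1: VC-HIT | VC [3, 9, 5]

SEQ = [MISS, MISS, MISS, VC-HIT, VC-HIT, MISS, VC-HIT, VC-HIT, VC-HIT, VC-HIT, L1-HIT, L1-HIT, VC-HIT, VC-HIT]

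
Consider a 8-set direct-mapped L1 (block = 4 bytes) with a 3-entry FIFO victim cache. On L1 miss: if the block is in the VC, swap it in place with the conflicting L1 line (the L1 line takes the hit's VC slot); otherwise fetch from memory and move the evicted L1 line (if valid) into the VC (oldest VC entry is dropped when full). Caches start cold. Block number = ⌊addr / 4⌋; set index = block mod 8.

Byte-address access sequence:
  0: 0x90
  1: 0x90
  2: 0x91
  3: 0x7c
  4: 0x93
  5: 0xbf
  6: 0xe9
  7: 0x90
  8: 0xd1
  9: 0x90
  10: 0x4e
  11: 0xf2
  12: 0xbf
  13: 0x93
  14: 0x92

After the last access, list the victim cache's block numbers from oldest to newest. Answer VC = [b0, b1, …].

  [0] addr=0x90 blk=36 s=4: MISS | VC []
  [1] addr=0x90 blk=36 s=4: L1-HIT | VC []
  [2] addr=0x91 blk=36 s=4: L1-HIT | VC []
  [3] addr=0x7c blk=31 s=7: MISS | VC []
  [4] addr=0x93 blk=36 s=4: L1-HIT | VC []
  [5] addr=0xbf blk=47 s=7: MISS | VC [31]
  [6] addr=0xe9 blk=58 s=2: MISS | VC [31]
  [7] addr=0x90 blk=36 s=4: L1-HIT | VC [31]
  [8] addr=0xd1 blk=52 s=4: MISS | VC [31, 36]
  [9] addr=0x90 blk=36 s=4: VC-HIT | VC [31, 52]
  [10] addr=0x4e blk=19 s=3: MISS | VC [31, 52]
  [11] addr=0xf2 blk=60 s=4: MISS | VC [31, 52, 36]
  [12] addr=0xbf blk=47 s=7: L1-HIT | VC [31, 52, 36]
  [13] addr=0x93 blk=36 s=4: VC-HIT | VC [31, 52, 60]
  [14] addr=0x92 blk=36 s=4: L1-HIT | VC [31, 52, 60]

VC = [31, 52, 60]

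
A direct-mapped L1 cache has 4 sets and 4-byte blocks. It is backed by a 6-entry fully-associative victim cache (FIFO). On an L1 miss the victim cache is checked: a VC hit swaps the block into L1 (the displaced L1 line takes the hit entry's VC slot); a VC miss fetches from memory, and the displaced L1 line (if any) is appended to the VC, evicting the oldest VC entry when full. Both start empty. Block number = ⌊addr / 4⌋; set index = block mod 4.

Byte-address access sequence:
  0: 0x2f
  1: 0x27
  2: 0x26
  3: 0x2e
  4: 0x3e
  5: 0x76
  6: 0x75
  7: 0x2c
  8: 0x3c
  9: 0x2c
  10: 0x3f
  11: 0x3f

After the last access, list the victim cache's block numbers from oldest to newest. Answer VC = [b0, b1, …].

VC = [11, 9]

0: 0x2f (blk 11, set 3) → MISS  vc=[]
1: 0x27 (blk 9, set 1) → MISS  vc=[]
2: 0x26 (blk 9, set 1) → L1-HIT  vc=[]
3: 0x2e (blk 11, set 3) → L1-HIT  vc=[]
4: 0x3e (blk 15, set 3) → MISS  vc=[11]
5: 0x76 (blk 29, set 1) → MISS  vc=[11, 9]
6: 0x75 (blk 29, set 1) → L1-HIT  vc=[11, 9]
7: 0x2c (blk 11, set 3) → VC-HIT  vc=[15, 9]
8: 0x3c (blk 15, set 3) → VC-HIT  vc=[11, 9]
9: 0x2c (blk 11, set 3) → VC-HIT  vc=[15, 9]
10: 0x3f (blk 15, set 3) → VC-HIT  vc=[11, 9]
11: 0x3f (blk 15, set 3) → L1-HIT  vc=[11, 9]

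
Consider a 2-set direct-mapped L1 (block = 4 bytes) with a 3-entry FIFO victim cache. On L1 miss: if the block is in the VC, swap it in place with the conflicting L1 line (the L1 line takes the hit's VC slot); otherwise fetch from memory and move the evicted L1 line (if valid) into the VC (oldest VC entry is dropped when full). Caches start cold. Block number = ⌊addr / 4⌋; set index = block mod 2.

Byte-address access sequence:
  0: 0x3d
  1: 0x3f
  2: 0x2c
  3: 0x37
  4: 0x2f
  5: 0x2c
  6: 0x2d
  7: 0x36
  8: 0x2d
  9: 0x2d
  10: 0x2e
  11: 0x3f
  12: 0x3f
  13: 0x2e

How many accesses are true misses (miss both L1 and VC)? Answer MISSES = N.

MISSES = 3

#0 0x3d→b15/s1 MISS; vc=[]
#1 0x3f→b15/s1 L1-HIT; vc=[]
#2 0x2c→b11/s1 MISS; vc=[15]
#3 0x37→b13/s1 MISS; vc=[15,11]
#4 0x2f→b11/s1 VC-HIT; vc=[15,13]
#5 0x2c→b11/s1 L1-HIT; vc=[15,13]
#6 0x2d→b11/s1 L1-HIT; vc=[15,13]
#7 0x36→b13/s1 VC-HIT; vc=[15,11]
#8 0x2d→b11/s1 VC-HIT; vc=[15,13]
#9 0x2d→b11/s1 L1-HIT; vc=[15,13]
#10 0x2e→b11/s1 L1-HIT; vc=[15,13]
#11 0x3f→b15/s1 VC-HIT; vc=[11,13]
#12 0x3f→b15/s1 L1-HIT; vc=[11,13]
#13 0x2e→b11/s1 VC-HIT; vc=[15,13]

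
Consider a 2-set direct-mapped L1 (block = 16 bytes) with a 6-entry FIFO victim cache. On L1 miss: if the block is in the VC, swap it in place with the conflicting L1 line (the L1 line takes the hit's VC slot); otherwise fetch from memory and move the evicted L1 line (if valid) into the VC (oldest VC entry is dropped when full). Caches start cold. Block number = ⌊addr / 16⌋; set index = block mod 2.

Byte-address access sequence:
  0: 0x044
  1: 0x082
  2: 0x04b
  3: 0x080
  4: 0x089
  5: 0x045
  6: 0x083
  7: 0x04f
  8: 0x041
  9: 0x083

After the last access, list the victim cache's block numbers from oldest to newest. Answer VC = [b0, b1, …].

VC = [4]

0: 0x44 (blk 4, set 0) → MISS  vc=[]
1: 0x82 (blk 8, set 0) → MISS  vc=[4]
2: 0x4b (blk 4, set 0) → VC-HIT  vc=[8]
3: 0x80 (blk 8, set 0) → VC-HIT  vc=[4]
4: 0x89 (blk 8, set 0) → L1-HIT  vc=[4]
5: 0x45 (blk 4, set 0) → VC-HIT  vc=[8]
6: 0x83 (blk 8, set 0) → VC-HIT  vc=[4]
7: 0x4f (blk 4, set 0) → VC-HIT  vc=[8]
8: 0x41 (blk 4, set 0) → L1-HIT  vc=[8]
9: 0x83 (blk 8, set 0) → VC-HIT  vc=[4]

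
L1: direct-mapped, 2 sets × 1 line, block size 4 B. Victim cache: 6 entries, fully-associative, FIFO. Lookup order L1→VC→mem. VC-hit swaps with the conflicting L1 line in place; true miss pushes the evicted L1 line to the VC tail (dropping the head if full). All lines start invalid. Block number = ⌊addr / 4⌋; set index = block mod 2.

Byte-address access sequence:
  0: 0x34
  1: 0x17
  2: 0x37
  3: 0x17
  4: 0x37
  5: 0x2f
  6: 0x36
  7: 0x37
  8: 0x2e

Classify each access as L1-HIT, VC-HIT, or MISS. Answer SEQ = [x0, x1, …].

SEQ = [MISS, MISS, VC-HIT, VC-HIT, VC-HIT, MISS, VC-HIT, L1-HIT, VC-HIT]

  [0] addr=0x34 blk=13 s=1: MISS | VC []
  [1] addr=0x17 blk=5 s=1: MISS | VC [13]
  [2] addr=0x37 blk=13 s=1: VC-HIT | VC [5]
  [3] addr=0x17 blk=5 s=1: VC-HIT | VC [13]
  [4] addr=0x37 blk=13 s=1: VC-HIT | VC [5]
  [5] addr=0x2f blk=11 s=1: MISS | VC [5, 13]
  [6] addr=0x36 blk=13 s=1: VC-HIT | VC [5, 11]
  [7] addr=0x37 blk=13 s=1: L1-HIT | VC [5, 11]
  [8] addr=0x2e blk=11 s=1: VC-HIT | VC [5, 13]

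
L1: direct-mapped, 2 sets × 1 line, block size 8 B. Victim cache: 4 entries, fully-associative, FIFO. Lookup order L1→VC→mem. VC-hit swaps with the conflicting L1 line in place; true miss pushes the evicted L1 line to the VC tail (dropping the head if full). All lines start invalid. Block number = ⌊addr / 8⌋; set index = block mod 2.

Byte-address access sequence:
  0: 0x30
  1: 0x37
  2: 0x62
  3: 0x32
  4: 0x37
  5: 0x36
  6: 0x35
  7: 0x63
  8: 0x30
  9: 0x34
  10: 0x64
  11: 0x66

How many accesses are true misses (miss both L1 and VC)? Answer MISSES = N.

#0 0x30→b6/s0 MISS; vc=[]
#1 0x37→b6/s0 L1-HIT; vc=[]
#2 0x62→b12/s0 MISS; vc=[6]
#3 0x32→b6/s0 VC-HIT; vc=[12]
#4 0x37→b6/s0 L1-HIT; vc=[12]
#5 0x36→b6/s0 L1-HIT; vc=[12]
#6 0x35→b6/s0 L1-HIT; vc=[12]
#7 0x63→b12/s0 VC-HIT; vc=[6]
#8 0x30→b6/s0 VC-HIT; vc=[12]
#9 0x34→b6/s0 L1-HIT; vc=[12]
#10 0x64→b12/s0 VC-HIT; vc=[6]
#11 0x66→b12/s0 L1-HIT; vc=[6]

MISSES = 2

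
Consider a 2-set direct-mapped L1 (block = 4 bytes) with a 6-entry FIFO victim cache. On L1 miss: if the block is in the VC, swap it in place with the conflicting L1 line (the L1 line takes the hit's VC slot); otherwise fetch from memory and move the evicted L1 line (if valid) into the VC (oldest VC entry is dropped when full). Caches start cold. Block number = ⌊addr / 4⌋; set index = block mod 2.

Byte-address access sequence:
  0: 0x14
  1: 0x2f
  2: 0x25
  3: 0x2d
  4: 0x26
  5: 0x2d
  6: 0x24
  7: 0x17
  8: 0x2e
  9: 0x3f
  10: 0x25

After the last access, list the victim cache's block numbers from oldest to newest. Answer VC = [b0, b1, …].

0: 0x14 (blk 5, set 1) → MISS  vc=[]
1: 0x2f (blk 11, set 1) → MISS  vc=[5]
2: 0x25 (blk 9, set 1) → MISS  vc=[5, 11]
3: 0x2d (blk 11, set 1) → VC-HIT  vc=[5, 9]
4: 0x26 (blk 9, set 1) → VC-HIT  vc=[5, 11]
5: 0x2d (blk 11, set 1) → VC-HIT  vc=[5, 9]
6: 0x24 (blk 9, set 1) → VC-HIT  vc=[5, 11]
7: 0x17 (blk 5, set 1) → VC-HIT  vc=[9, 11]
8: 0x2e (blk 11, set 1) → VC-HIT  vc=[9, 5]
9: 0x3f (blk 15, set 1) → MISS  vc=[9, 5, 11]
10: 0x25 (blk 9, set 1) → VC-HIT  vc=[15, 5, 11]

VC = [15, 5, 11]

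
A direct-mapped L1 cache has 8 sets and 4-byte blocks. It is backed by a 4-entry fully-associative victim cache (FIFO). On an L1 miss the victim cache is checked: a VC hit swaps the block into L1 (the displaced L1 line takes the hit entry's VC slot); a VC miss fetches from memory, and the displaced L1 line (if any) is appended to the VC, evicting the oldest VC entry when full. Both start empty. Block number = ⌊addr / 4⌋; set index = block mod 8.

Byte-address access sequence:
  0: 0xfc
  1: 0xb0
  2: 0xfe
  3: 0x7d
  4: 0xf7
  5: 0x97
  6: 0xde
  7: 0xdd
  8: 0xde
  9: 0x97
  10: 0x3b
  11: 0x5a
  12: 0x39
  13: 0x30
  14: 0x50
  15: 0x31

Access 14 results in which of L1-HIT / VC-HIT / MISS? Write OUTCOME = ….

0: 0xfc (blk 63, set 7) → MISS  vc=[]
1: 0xb0 (blk 44, set 4) → MISS  vc=[]
2: 0xfe (blk 63, set 7) → L1-HIT  vc=[]
3: 0x7d (blk 31, set 7) → MISS  vc=[63]
4: 0xf7 (blk 61, set 5) → MISS  vc=[63]
5: 0x97 (blk 37, set 5) → MISS  vc=[63, 61]
6: 0xde (blk 55, set 7) → MISS  vc=[63, 61, 31]
7: 0xdd (blk 55, set 7) → L1-HIT  vc=[63, 61, 31]
8: 0xde (blk 55, set 7) → L1-HIT  vc=[63, 61, 31]
9: 0x97 (blk 37, set 5) → L1-HIT  vc=[63, 61, 31]
10: 0x3b (blk 14, set 6) → MISS  vc=[63, 61, 31]
11: 0x5a (blk 22, set 6) → MISS  vc=[63, 61, 31, 14]
12: 0x39 (blk 14, set 6) → VC-HIT  vc=[63, 61, 31, 22]
13: 0x30 (blk 12, set 4) → MISS  vc=[61, 31, 22, 44]
14: 0x50 (blk 20, set 4) → MISS  vc=[31, 22, 44, 12]
15: 0x31 (blk 12, set 4) → VC-HIT  vc=[31, 22, 44, 20]

OUTCOME = MISS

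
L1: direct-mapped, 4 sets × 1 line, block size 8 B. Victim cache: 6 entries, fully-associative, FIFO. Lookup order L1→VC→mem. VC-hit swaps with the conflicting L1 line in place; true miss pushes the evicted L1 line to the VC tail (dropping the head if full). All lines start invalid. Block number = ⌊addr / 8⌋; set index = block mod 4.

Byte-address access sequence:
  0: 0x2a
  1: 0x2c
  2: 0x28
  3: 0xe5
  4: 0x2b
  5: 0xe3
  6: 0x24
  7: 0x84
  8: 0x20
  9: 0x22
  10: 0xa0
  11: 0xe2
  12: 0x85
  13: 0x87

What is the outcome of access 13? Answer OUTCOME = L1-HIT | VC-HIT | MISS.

#0 0x2a→b5/s1 MISS; vc=[]
#1 0x2c→b5/s1 L1-HIT; vc=[]
#2 0x28→b5/s1 L1-HIT; vc=[]
#3 0xe5→b28/s0 MISS; vc=[]
#4 0x2b→b5/s1 L1-HIT; vc=[]
#5 0xe3→b28/s0 L1-HIT; vc=[]
#6 0x24→b4/s0 MISS; vc=[28]
#7 0x84→b16/s0 MISS; vc=[28,4]
#8 0x20→b4/s0 VC-HIT; vc=[28,16]
#9 0x22→b4/s0 L1-HIT; vc=[28,16]
#10 0xa0→b20/s0 MISS; vc=[28,16,4]
#11 0xe2→b28/s0 VC-HIT; vc=[20,16,4]
#12 0x85→b16/s0 VC-HIT; vc=[20,28,4]
#13 0x87→b16/s0 L1-HIT; vc=[20,28,4]

OUTCOME = L1-HIT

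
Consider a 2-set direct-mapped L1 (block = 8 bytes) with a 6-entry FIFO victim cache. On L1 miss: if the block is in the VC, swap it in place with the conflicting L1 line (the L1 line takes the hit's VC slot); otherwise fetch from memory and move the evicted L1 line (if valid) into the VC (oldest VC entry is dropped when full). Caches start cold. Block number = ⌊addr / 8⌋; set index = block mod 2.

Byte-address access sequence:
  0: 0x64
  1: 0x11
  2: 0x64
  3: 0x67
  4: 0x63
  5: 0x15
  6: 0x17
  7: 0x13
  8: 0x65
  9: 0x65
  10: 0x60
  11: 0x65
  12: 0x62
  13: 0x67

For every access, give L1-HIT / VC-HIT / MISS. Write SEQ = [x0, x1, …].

SEQ = [MISS, MISS, VC-HIT, L1-HIT, L1-HIT, VC-HIT, L1-HIT, L1-HIT, VC-HIT, L1-HIT, L1-HIT, L1-HIT, L1-HIT, L1-HIT]

0: 0x64 (blk 12, set 0) → MISS  vc=[]
1: 0x11 (blk 2, set 0) → MISS  vc=[12]
2: 0x64 (blk 12, set 0) → VC-HIT  vc=[2]
3: 0x67 (blk 12, set 0) → L1-HIT  vc=[2]
4: 0x63 (blk 12, set 0) → L1-HIT  vc=[2]
5: 0x15 (blk 2, set 0) → VC-HIT  vc=[12]
6: 0x17 (blk 2, set 0) → L1-HIT  vc=[12]
7: 0x13 (blk 2, set 0) → L1-HIT  vc=[12]
8: 0x65 (blk 12, set 0) → VC-HIT  vc=[2]
9: 0x65 (blk 12, set 0) → L1-HIT  vc=[2]
10: 0x60 (blk 12, set 0) → L1-HIT  vc=[2]
11: 0x65 (blk 12, set 0) → L1-HIT  vc=[2]
12: 0x62 (blk 12, set 0) → L1-HIT  vc=[2]
13: 0x67 (blk 12, set 0) → L1-HIT  vc=[2]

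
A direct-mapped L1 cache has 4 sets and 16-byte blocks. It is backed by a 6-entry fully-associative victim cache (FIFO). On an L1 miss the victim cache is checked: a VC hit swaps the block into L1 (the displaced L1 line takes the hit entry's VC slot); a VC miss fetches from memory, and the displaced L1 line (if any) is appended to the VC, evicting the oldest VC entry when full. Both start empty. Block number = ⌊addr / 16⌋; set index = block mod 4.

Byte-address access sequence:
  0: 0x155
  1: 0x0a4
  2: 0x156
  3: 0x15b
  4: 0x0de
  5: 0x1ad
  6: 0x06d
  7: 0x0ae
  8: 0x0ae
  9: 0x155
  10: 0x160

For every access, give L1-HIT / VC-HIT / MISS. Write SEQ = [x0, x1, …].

SEQ = [MISS, MISS, L1-HIT, L1-HIT, MISS, MISS, MISS, VC-HIT, L1-HIT, VC-HIT, MISS]

0: 0x155 (blk 21, set 1) → MISS  vc=[]
1: 0xa4 (blk 10, set 2) → MISS  vc=[]
2: 0x156 (blk 21, set 1) → L1-HIT  vc=[]
3: 0x15b (blk 21, set 1) → L1-HIT  vc=[]
4: 0xde (blk 13, set 1) → MISS  vc=[21]
5: 0x1ad (blk 26, set 2) → MISS  vc=[21, 10]
6: 0x6d (blk 6, set 2) → MISS  vc=[21, 10, 26]
7: 0xae (blk 10, set 2) → VC-HIT  vc=[21, 6, 26]
8: 0xae (blk 10, set 2) → L1-HIT  vc=[21, 6, 26]
9: 0x155 (blk 21, set 1) → VC-HIT  vc=[13, 6, 26]
10: 0x160 (blk 22, set 2) → MISS  vc=[13, 6, 26, 10]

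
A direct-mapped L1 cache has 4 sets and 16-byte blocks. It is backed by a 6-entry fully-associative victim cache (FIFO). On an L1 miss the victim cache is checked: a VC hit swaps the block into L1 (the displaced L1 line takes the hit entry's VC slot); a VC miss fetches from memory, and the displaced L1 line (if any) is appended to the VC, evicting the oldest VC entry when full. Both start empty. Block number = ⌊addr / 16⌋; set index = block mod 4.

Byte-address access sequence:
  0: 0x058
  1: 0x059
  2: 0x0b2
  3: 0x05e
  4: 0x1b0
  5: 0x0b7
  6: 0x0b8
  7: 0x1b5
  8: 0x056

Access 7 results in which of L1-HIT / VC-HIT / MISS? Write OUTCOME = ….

OUTCOME = VC-HIT

#0 0x58→b5/s1 MISS; vc=[]
#1 0x59→b5/s1 L1-HIT; vc=[]
#2 0xb2→b11/s3 MISS; vc=[]
#3 0x5e→b5/s1 L1-HIT; vc=[]
#4 0x1b0→b27/s3 MISS; vc=[11]
#5 0xb7→b11/s3 VC-HIT; vc=[27]
#6 0xb8→b11/s3 L1-HIT; vc=[27]
#7 0x1b5→b27/s3 VC-HIT; vc=[11]
#8 0x56→b5/s1 L1-HIT; vc=[11]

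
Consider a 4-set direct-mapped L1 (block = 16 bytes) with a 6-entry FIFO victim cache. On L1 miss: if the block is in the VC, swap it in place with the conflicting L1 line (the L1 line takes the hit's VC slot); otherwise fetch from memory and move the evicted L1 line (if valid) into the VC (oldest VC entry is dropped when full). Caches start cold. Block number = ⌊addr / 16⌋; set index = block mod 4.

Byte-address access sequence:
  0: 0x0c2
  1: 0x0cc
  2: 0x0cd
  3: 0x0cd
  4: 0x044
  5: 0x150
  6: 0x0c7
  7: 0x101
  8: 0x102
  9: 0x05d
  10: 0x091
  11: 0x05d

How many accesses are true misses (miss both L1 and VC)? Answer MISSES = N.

0: 0xc2 (blk 12, set 0) → MISS  vc=[]
1: 0xcc (blk 12, set 0) → L1-HIT  vc=[]
2: 0xcd (blk 12, set 0) → L1-HIT  vc=[]
3: 0xcd (blk 12, set 0) → L1-HIT  vc=[]
4: 0x44 (blk 4, set 0) → MISS  vc=[12]
5: 0x150 (blk 21, set 1) → MISS  vc=[12]
6: 0xc7 (blk 12, set 0) → VC-HIT  vc=[4]
7: 0x101 (blk 16, set 0) → MISS  vc=[4, 12]
8: 0x102 (blk 16, set 0) → L1-HIT  vc=[4, 12]
9: 0x5d (blk 5, set 1) → MISS  vc=[4, 12, 21]
10: 0x91 (blk 9, set 1) → MISS  vc=[4, 12, 21, 5]
11: 0x5d (blk 5, set 1) → VC-HIT  vc=[4, 12, 21, 9]

MISSES = 6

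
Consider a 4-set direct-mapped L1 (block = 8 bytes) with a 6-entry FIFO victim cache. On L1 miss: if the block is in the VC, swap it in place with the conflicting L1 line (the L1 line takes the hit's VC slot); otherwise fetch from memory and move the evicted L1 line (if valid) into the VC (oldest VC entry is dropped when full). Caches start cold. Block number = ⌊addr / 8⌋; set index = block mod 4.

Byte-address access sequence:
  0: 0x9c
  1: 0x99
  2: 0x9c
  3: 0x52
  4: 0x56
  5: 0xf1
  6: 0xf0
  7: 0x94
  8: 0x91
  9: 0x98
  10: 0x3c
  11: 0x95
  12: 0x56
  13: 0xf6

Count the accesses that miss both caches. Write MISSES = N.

MISSES = 5

  [0] addr=0x9c blk=19 s=3: MISS | VC []
  [1] addr=0x99 blk=19 s=3: L1-HIT | VC []
  [2] addr=0x9c blk=19 s=3: L1-HIT | VC []
  [3] addr=0x52 blk=10 s=2: MISS | VC []
  [4] addr=0x56 blk=10 s=2: L1-HIT | VC []
  [5] addr=0xf1 blk=30 s=2: MISS | VC [10]
  [6] addr=0xf0 blk=30 s=2: L1-HIT | VC [10]
  [7] addr=0x94 blk=18 s=2: MISS | VC [10, 30]
  [8] addr=0x91 blk=18 s=2: L1-HIT | VC [10, 30]
  [9] addr=0x98 blk=19 s=3: L1-HIT | VC [10, 30]
  [10] addr=0x3c blk=7 s=3: MISS | VC [10, 30, 19]
  [11] addr=0x95 blk=18 s=2: L1-HIT | VC [10, 30, 19]
  [12] addr=0x56 blk=10 s=2: VC-HIT | VC [18, 30, 19]
  [13] addr=0xf6 blk=30 s=2: VC-HIT | VC [18, 10, 19]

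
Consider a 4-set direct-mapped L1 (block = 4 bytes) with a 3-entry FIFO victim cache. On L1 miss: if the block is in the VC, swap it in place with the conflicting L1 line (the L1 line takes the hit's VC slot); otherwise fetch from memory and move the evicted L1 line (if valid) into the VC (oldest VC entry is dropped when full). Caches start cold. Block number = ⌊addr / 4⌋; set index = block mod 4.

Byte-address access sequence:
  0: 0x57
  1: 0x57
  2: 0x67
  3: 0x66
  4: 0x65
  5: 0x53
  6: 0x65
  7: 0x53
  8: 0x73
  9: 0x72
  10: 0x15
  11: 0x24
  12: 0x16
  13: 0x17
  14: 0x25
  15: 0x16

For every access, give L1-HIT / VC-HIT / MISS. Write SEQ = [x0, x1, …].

SEQ = [MISS, L1-HIT, MISS, L1-HIT, L1-HIT, MISS, L1-HIT, L1-HIT, MISS, L1-HIT, MISS, MISS, VC-HIT, L1-HIT, VC-HIT, VC-HIT]

0: 0x57 (blk 21, set 1) → MISS  vc=[]
1: 0x57 (blk 21, set 1) → L1-HIT  vc=[]
2: 0x67 (blk 25, set 1) → MISS  vc=[21]
3: 0x66 (blk 25, set 1) → L1-HIT  vc=[21]
4: 0x65 (blk 25, set 1) → L1-HIT  vc=[21]
5: 0x53 (blk 20, set 0) → MISS  vc=[21]
6: 0x65 (blk 25, set 1) → L1-HIT  vc=[21]
7: 0x53 (blk 20, set 0) → L1-HIT  vc=[21]
8: 0x73 (blk 28, set 0) → MISS  vc=[21, 20]
9: 0x72 (blk 28, set 0) → L1-HIT  vc=[21, 20]
10: 0x15 (blk 5, set 1) → MISS  vc=[21, 20, 25]
11: 0x24 (blk 9, set 1) → MISS  vc=[20, 25, 5]
12: 0x16 (blk 5, set 1) → VC-HIT  vc=[20, 25, 9]
13: 0x17 (blk 5, set 1) → L1-HIT  vc=[20, 25, 9]
14: 0x25 (blk 9, set 1) → VC-HIT  vc=[20, 25, 5]
15: 0x16 (blk 5, set 1) → VC-HIT  vc=[20, 25, 9]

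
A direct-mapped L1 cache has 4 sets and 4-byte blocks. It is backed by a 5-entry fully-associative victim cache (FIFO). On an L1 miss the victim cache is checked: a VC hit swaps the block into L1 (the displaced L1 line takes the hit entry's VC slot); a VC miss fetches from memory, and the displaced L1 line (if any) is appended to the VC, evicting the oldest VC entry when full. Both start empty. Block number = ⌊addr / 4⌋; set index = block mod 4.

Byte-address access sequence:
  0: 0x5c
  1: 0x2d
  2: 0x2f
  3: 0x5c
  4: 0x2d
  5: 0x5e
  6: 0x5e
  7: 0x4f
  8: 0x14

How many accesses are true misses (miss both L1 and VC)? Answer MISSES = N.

MISSES = 4

#0 0x5c→b23/s3 MISS; vc=[]
#1 0x2d→b11/s3 MISS; vc=[23]
#2 0x2f→b11/s3 L1-HIT; vc=[23]
#3 0x5c→b23/s3 VC-HIT; vc=[11]
#4 0x2d→b11/s3 VC-HIT; vc=[23]
#5 0x5e→b23/s3 VC-HIT; vc=[11]
#6 0x5e→b23/s3 L1-HIT; vc=[11]
#7 0x4f→b19/s3 MISS; vc=[11,23]
#8 0x14→b5/s1 MISS; vc=[11,23]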